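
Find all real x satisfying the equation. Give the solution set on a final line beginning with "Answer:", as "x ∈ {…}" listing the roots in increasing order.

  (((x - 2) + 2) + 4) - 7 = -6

Step 1. [(((x - 2) + 2) + 4) - 7 = -6] peel the -7: add 7 from each side. So sub: ((x - 2) + 2) + 4 = 1.
Step 2. [((x - 2) + 2) + 4 = 1] 4 comes off first (subtract 4) ⇒ sub: (x - 2) + 2 = -3.
Step 3. [(x - 2) + 2 = -3] the outer +2 inverts by subtracting 2. So sub: x - 2 = -5.
Step 4. [x - 2 = -5] -2 is outermost — add 2 both sides, so sub: x = -3.

Answer: x ∈ {-3}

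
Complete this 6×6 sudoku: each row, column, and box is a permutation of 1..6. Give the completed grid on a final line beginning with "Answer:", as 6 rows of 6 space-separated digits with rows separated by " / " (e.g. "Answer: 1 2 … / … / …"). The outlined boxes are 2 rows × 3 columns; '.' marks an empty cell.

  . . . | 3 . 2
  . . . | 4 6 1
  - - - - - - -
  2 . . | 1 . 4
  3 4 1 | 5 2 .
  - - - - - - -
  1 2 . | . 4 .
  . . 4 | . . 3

Step 1. [r2c1∈{5}] r2c1's peers cover all but 5, so r2c1=5.
Step 2. [r6c1∈{6}] r6c1 has the single candidate 6, so r6c1=6.
Step 3. [r6c2∈{5}] nothing but 5 survives at r6c2 ⇒ r6c2=5.
Step 4. [r1c3∈{6}] nothing but 6 survives at r1c3 ⇒ r1c3=6.
Step 5. [r5c6∈{5,6}] row 5 places 5 nowhere but r5c6 ⇒ r5c6=5.
Step 6. [r2c3∈{2,3}] r2c3 is the only open cell in row 2 admitting 2, so r2c3=2.
Step 7. [r5c3∈{3}] r5c3 is down to just 3. So r5c3=3.
Step 8. [r1c1∈{4}] only 4 remains possible at r1c1. So r1c1=4.
Step 9. [r3c2∈{6}] r3c2 is down to just 6 ⇒ r3c2=6.
Step 10. [r3c5∈{3}] nothing but 3 survives at r3c5 ⇒ r3c5=3.
Step 11. [r1c5∈{5}] r1c5 is down to just 5, so r1c5=5.
Step 12. [r1c2∈{1}] r1c2 has the single candidate 1. So r1c2=1.
Step 13. [r6c4∈{2}] r6c4 has the single candidate 2, so r6c4=2.
Step 14. [r6c5∈{1}] r6c5 has the single candidate 1, so r6c5=1.
Step 15. [r3c3∈{5}] r3c3 is down to just 5. So r3c3=5.
Step 16. [r5c4∈{6}] nothing but 6 survives at r5c4 ⇒ r5c4=6.
Step 17. [r2c2∈{3}] r2c2 is down to just 3. So r2c2=3.
Step 18. [r4c6∈{6}] r4c6 is down to just 6. So r4c6=6.

Answer: 4 1 6 3 5 2 / 5 3 2 4 6 1 / 2 6 5 1 3 4 / 3 4 1 5 2 6 / 1 2 3 6 4 5 / 6 5 4 2 1 3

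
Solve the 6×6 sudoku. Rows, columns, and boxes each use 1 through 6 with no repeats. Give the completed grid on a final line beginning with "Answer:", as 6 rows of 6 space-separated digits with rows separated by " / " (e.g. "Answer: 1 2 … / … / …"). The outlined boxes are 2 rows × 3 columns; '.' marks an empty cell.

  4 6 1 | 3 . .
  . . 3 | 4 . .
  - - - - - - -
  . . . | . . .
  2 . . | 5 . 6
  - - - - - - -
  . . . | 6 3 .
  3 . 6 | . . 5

Step 1. [r5c3∈{2,4,5}] across col 3, 2 lands solely at r5c3 ⇒ r5c3=2.
Step 2. [r2c1∈{5}] r2c1 has the single candidate 5. So r2c1=5.
Step 3. [r3c6∈{1,2,3,4}] across col 6, 3 lands solely at r3c6 ⇒ r3c6=3.
Step 4. [r5c1∈{1}] nothing but 1 survives at r5c1. So r5c1=1.
Step 5. [r6c2∈{4}] r6c2 is down to just 4 ⇒ r6c2=4.
Step 6. [r1c6∈{2}] nothing but 2 survives at r1c6 ⇒ r1c6=2.
Step 7. [r3c3∈{4,5}] 5 has one home in col 3: r3c3, so r3c3=5.
Step 8. [r3c5∈{1,2,4}] across row 3, 4 lands solely at r3c5, so r3c5=4.
Step 9. [r4c5∈{1}] r4c5 is down to just 1. So r4c5=1.
Step 10. [r6c4∈{1,2}] across row 6, 1 lands solely at r6c4. So r6c4=1.
Step 11. [r5c6∈{4}] only 4 remains possible at r5c6. So r5c6=4.
Step 12. [r2c6∈{1}] r2c6 has the single candidate 1 ⇒ r2c6=1.
Step 13. [r3c4∈{2}] only 2 remains possible at r3c4 ⇒ r3c4=2.
Step 14. [r3c2∈{1}] r3c2 is down to just 1, so r3c2=1.
Step 15. [r2c2∈{2}] r2c2 is down to just 2. So r2c2=2.
Step 16. [r3c1∈{6}] nothing but 6 survives at r3c1, so r3c1=6.
Step 17. [r1c5∈{5}] nothing but 5 survives at r1c5 ⇒ r1c5=5.
Step 18. [r4c3∈{4}] r4c3's peers cover all but 4 ⇒ r4c3=4.
Step 19. [r4c2∈{3}] r4c2 is down to just 3. So r4c2=3.
Step 20. [r2c5∈{6}] nothing but 6 survives at r2c5. So r2c5=6.
Step 21. [r5c2∈{5}] r5c2 is down to just 5 ⇒ r5c2=5.
Step 22. [r6c5∈{2}] only 2 remains possible at r6c5, so r6c5=2.

Answer: 4 6 1 3 5 2 / 5 2 3 4 6 1 / 6 1 5 2 4 3 / 2 3 4 5 1 6 / 1 5 2 6 3 4 / 3 4 6 1 2 5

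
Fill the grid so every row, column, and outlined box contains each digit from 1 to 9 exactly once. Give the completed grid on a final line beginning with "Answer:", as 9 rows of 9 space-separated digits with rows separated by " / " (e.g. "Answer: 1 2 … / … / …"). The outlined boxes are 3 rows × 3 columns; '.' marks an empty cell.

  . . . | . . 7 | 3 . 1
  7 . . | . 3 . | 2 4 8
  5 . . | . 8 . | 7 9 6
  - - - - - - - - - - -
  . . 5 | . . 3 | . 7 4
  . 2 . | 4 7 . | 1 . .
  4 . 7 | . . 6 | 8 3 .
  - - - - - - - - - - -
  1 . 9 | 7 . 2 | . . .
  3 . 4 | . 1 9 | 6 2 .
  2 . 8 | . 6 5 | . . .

Step 1. [r4c7∈{9}] only 9 remains possible at r4c7. So r4c7=9.
Step 2. [r2c4∈{1,5,6,9}] in row 2, 5 fits only at r2c4, so r2c4=5.
Step 3. [r7c7∈{4,5}] r7c7 is the only open cell in col 7 admitting 5. So r7c7=5.
Step 4. [r2c2∈{1,6,9}] row 2 places 9 nowhere but r2c2. So r2c2=9.
Step 5. [r2c3∈{1,6}] row 2 places 6 nowhere but r2c3, so r2c3=6.
Step 6. [r3c3∈{1,2,3}] in col 3, 1 fits only at r3c3, so r3c3=1.
Step 7. [r4c5∈{2}] r4c5 has the single candidate 2, so r4c5=2.
Step 8. [r1c1∈{8}] nothing but 8 survives at r1c1, so r1c1=8.
Step 9. [r4c2∈{1,6,8}] r4c2 is the only open cell in col 2 admitting 8. So r4c2=8.
Step 10. [r6c5∈{5,9}] across col 5, 5 lands solely at r6c5 ⇒ r6c5=5.
Step 11. [r1c5∈{4,9}] across col 5, 9 lands solely at r1c5, so r1c5=9.
Step 12. [r5c8∈{5,6}] in col 8, 6 fits only at r5c8 ⇒ r5c8=6.
Step 13. [r9c9∈{3,7,9}] in row 9, 9 fits only at r9c9. So r9c9=9.
Step 14. [r3c4∈{2}] nothing but 2 survives at r3c4. So r3c4=2.
Step 15. [r4c4∈{1}] nothing but 1 survives at r4c4. So r4c4=1.
Step 16. [r8c2∈{5,7}] r8c2 is the only open cell in row 8 admitting 5, so r8c2=5.
Step 17. [r3c6∈{4}] r3c6's peers cover all but 4 ⇒ r3c6=4.
Step 18. [r6c2∈{1}] r6c2 has the single candidate 1, so r6c2=1.
Step 19. [r5c3∈{3}] only 3 remains possible at r5c3, so r5c3=3.
Step 20. [r9c8∈{1}] r9c8 is down to just 1. So r9c8=1.
Step 21. [r9c2∈{7}] r9c2's peers cover all but 7 ⇒ r9c2=7.
Step 22. [r5c1∈{9}] r5c1 has the single candidate 9, so r5c1=9.
Step 23. [r4c1∈{6}] only 6 remains possible at r4c1 ⇒ r4c1=6.
Step 24. [r7c2∈{6}] r7c2 has the single candidate 6, so r7c2=6.
Step 25. [r8c9∈{7}] r8c9 is down to just 7 ⇒ r8c9=7.
Step 26. [r8c4∈{8}] r8c4 is down to just 8 ⇒ r8c4=8.
Step 27. [r6c4∈{9}] only 9 remains possible at r6c4, so r6c4=9.
Step 28. [r1c4∈{6}] r1c4 has the single candidate 6, so r1c4=6.
Step 29. [r5c6∈{8}] nothing but 8 survives at r5c6, so r5c6=8.
Step 30. [r9c4∈{3}] r9c4's peers cover all but 3 ⇒ r9c4=3.
Step 31. [r1c8∈{5}] r1c8's peers cover all but 5, so r1c8=5.
Step 32. [r9c7∈{4}] r9c7 has the single candidate 4, so r9c7=4.
Step 33. [r7c9∈{3}] only 3 remains possible at r7c9, so r7c9=3.
Step 34. [r3c2∈{3}] r3c2's peers cover all but 3, so r3c2=3.
Step 35. [r5c9∈{5}] nothing but 5 survives at r5c9, so r5c9=5.
Step 36. [r7c5∈{4}] r7c5 is down to just 4, so r7c5=4.
Step 37. [r1c2∈{4}] only 4 remains possible at r1c2, so r1c2=4.
Step 38. [r6c9∈{2}] only 2 remains possible at r6c9. So r6c9=2.
Step 39. [r2c6∈{1}] r2c6's peers cover all but 1, so r2c6=1.
Step 40. [r1c3∈{2}] r1c3 is down to just 2. So r1c3=2.
Step 41. [r7c8∈{8}] r7c8's peers cover all but 8. So r7c8=8.

Answer: 8 4 2 6 9 7 3 5 1 / 7 9 6 5 3 1 2 4 8 / 5 3 1 2 8 4 7 9 6 / 6 8 5 1 2 3 9 7 4 / 9 2 3 4 7 8 1 6 5 / 4 1 7 9 5 6 8 3 2 / 1 6 9 7 4 2 5 8 3 / 3 5 4 8 1 9 6 2 7 / 2 7 8 3 6 5 4 1 9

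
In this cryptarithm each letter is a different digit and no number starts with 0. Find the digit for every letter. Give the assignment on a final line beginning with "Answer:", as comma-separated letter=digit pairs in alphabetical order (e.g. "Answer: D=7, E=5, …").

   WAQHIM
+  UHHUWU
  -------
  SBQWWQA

Step 1. [S] S is the leading digit of a 7-digit sum of two 6-digit numbers; the final carry is exactly 1. So S=1.
Step 2. [col 1: M + U ≡ A (mod 10)] several values work for M in column 1 (M + U ≡ A (mod 10), carry-in 0); try M=9. So M=9.
Step 3. [col 1: M + U ≡ A (mod 10)] no forcing yet in column 1 (carry-in 0); A=4 is free and consistent — try it, so A=4.
Step 4. [col 1: M + U ≡ A (mod 10)] column 1: given M=9, A=4, carry-in 0, and digits 1,4,9 already taken and all letters distinct, M+U≡A (mod 10) forces U=5. So U=5.
Step 5. [col 2: I + W ≡ Q (mod 10)] Q=6 is one option consistent with column 2 (I + W ≡ Q (mod 10), carry-in 1) — take it ⇒ Q=6.
Step 6. [col 2: I + W ≡ Q (mod 10)] I=7 is one option consistent with column 2 (I + W ≡ Q (mod 10), carry-in 1) — take it. So I=7.
Step 7. [col 2: I + W ≡ Q (mod 10)] column 2 reads I+W+carry(1)=Q with I=7, Q=6; with digits 1,4,5,6,7,9 already taken and all letters distinct, the only value for W is 8. So W=8.
Step 8. [col 3: H + U ≡ W (mod 10)] column 3: given U=5, W=8, carry-in 1, and digits 1,4,5,6,7,8,9 already taken and all letters distinct, H+U≡W (mod 10) forces H=2, so H=2.
Step 9. [col 6: W + U ≡ B (mod 10)] column 6: given W=8, U=5, carry-in 0, and digits 1,2,4,5,6,7,8,9 already taken and all letters distinct, W+U≡B (mod 10) forces B=3 ⇒ B=3.

Answer: A=4, B=3, H=2, I=7, M=9, Q=6, S=1, U=5, W=8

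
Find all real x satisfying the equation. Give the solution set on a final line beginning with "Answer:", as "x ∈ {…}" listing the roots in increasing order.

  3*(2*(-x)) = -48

Step 1. [3*(2*(-x)) = -48] LHS = 3·(…); ÷3 both sides, so div: 2*(-x) = -16.
Step 2. [2*(-x) = -16] 2·(inner) — divide through by 2, so div: -x = -8.
Step 3. [-x = -8] LHS negated; negate both sides, so neg: x = 8.

Answer: x ∈ {8}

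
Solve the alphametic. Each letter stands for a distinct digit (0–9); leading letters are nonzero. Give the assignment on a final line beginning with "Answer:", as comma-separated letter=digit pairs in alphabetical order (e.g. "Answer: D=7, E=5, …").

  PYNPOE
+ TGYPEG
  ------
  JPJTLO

Step 1. [col 1: E + G ≡ O (mod 10)] several values work for E in column 1 (E + G ≡ O (mod 10), carry-in 0); try E=4 ⇒ E=4.
Step 2. [col 1: E + G ≡ O (mod 10)] column 1 (E + G ≡ O (mod 10), carry-in 0) doesn't pin O yet; pick O=6 and continue, so O=6.
Step 3. [col 1: E + G ≡ O (mod 10)] from column 1 (E=4, O=6, carry-in 0, digits 4,6 already taken and all letters distinct): G must equal 2. So G=2.
Step 4. [col 2: O + E ≡ L (mod 10)] in column 2 we have O+E≡L with carry-in 0; given O=6, E=4 and digits 2,4,6 already taken and all letters distinct, that pins L to 0. So L=0.
Step 5. [col 3: P + P ≡ T (mod 10)] several values work for P in column 3 (P + P ≡ T (mod 10), carry-in 1); try P=1. So P=1.
Step 6. [col 3: P + P ≡ T (mod 10)] in column 3 we have P+P≡T with carry-in 1; given P=1 and digits 0,1,2,4,6 already taken and all letters distinct, that pins T to 3 ⇒ T=3.
Step 7. [col 4: N + Y ≡ J (mod 10)] N=7 is one option consistent with column 4 (N + Y ≡ J (mod 10), carry-in 0) — take it ⇒ N=7.
Step 8. [col 4: N + Y ≡ J (mod 10)] column 4: given N=7, carry-in 0, and digits 0,1,2,3,4,6,7 already taken and all letters distinct, N+Y≡J (mod 10) forces J=5, so J=5.
Step 9. [col 4: N + Y ≡ J (mod 10)] column 4 reads N+Y+carry(0)=J with N=7, J=5; with digits 0,1,2,3,4,5,6,7 already taken and all letters distinct, the only value for Y is 8. So Y=8.

Answer: E=4, G=2, J=5, L=0, N=7, O=6, P=1, T=3, Y=8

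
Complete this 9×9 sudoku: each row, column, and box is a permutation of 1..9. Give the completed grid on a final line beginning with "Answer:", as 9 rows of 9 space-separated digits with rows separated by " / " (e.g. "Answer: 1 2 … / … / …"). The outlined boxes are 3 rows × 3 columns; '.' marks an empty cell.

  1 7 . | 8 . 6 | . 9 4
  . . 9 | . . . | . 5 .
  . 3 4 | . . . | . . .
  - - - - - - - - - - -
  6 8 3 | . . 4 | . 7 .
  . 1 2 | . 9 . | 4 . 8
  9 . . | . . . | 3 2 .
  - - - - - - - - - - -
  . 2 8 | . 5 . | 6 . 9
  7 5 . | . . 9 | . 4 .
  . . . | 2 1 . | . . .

Step 1. [r2c9∈{1,2,3,6,7}] box 3 places 3 nowhere but r2c9 ⇒ r2c9=3.
Step 2. [r1c7∈{2}] only 2 remains possible at r1c7, so r1c7=2.
Step 3. [r6c3∈{5,7}] across col 3, 7 lands solely at r6c3. So r6c3=7.
Step 4. [r7c8∈{1,3}] in row 7, 1 fits only at r7c8, so r7c8=1.
Step 5. [r8c7∈{8}] nothing but 8 survives at r8c7, so r8c7=8.
Step 6. [r7c4∈{3,4,7}] box 8 places 4 nowhere but r7c4, so r7c4=4.
Step 7. [r7c6∈{3,7}] r7c6 is the only open cell in row 7 admitting 7 ⇒ r7c6=7.
Step 8. [r5c4∈{3,5,6,7}] r5c4 is the only open cell in row 5 admitting 7, so r5c4=7.
Step 9. [r2c4∈{1}] only 1 remains possible at r2c4, so r2c4=1.
Step 10. [r4c4∈{5}] nothing but 5 survives at r4c4. So r4c4=5.
Step 11. [r2c6∈{2}] r2c6 has the single candidate 2. So r2c6=2.
Step 12. [r2c7∈{7}] r2c7's peers cover all but 7 ⇒ r2c7=7.
Step 13. [r8c4∈{3,6}] r8c4 is the only open cell in col 4 admitting 3 ⇒ r8c4=3.
Step 14. [r6c9∈{1,5,6}] across row 6, 5 lands solely at r6c9. So r6c9=5.
Step 15. [r6c5∈{6,8}] r6c5 is the only open cell in col 5 admitting 8, so r6c5=8.
Step 16. [r9c2∈{4,6,9}] across row 9, 9 lands solely at r9c2 ⇒ r9c2=9.
Step 17. [r3c1∈{2,5,8}] row 3 places 2 nowhere but r3c1 ⇒ r3c1=2.
Step 18. [r3c9∈{1,6}] col 9 places 6 nowhere but r3c9, so r3c9=6.
Step 19. [r3c7∈{1}] r3c7 is down to just 1 ⇒ r3c7=1.
Step 20. [r9c8∈{3}] only 3 remains possible at r9c8 ⇒ r9c8=3.
Step 21. [r8c5∈{6}] nothing but 6 survives at r8c5. So r8c5=6.
Step 22. [r4c9∈{1}] r4c9's peers cover all but 1, so r4c9=1.
Step 23. [r1c5∈{3}] only 3 remains possible at r1c5, so r1c5=3.
Step 24. [r6c4∈{6}] r6c4 is down to just 6. So r6c4=6.
Step 25. [r5c8∈{6}] r5c8 has the single candidate 6, so r5c8=6.
Step 26. [r9c7∈{5}] nothing but 5 survives at r9c7. So r9c7=5.
Step 27. [r2c5∈{4}] nothing but 4 survives at r2c5. So r2c5=4.
Step 28. [r3c5∈{7}] r3c5 has the single candidate 7 ⇒ r3c5=7.
Step 29. [r5c1∈{5}] r5c1 is down to just 5 ⇒ r5c1=5.
Step 30. [r9c3∈{6}] r9c3 has the single candidate 6, so r9c3=6.
Step 31. [r4c7∈{9}] r4c7's peers cover all but 9. So r4c7=9.
Step 32. [r3c6∈{5}] r3c6's peers cover all but 5, so r3c6=5.
Step 33. [r5c6∈{3}] r5c6 is down to just 3. So r5c6=3.
Step 34. [r9c6∈{8}] r9c6 is down to just 8. So r9c6=8.
Step 35. [r1c3∈{5}] nothing but 5 survives at r1c3. So r1c3=5.
Step 36. [r6c6∈{1}] nothing but 1 survives at r6c6. So r6c6=1.
Step 37. [r7c1∈{3}] nothing but 3 survives at r7c1 ⇒ r7c1=3.
Step 38. [r8c3∈{1}] r8c3 has the single candidate 1, so r8c3=1.
Step 39. [r9c1∈{4}] r9c1 is down to just 4, so r9c1=4.
Step 40. [r6c2∈{4}] only 4 remains possible at r6c2, so r6c2=4.
Step 41. [r3c4∈{9}] only 9 remains possible at r3c4, so r3c4=9.
Step 42. [r8c9∈{2}] r8c9 has the single candidate 2. So r8c9=2.
Step 43. [r4c5∈{2}] r4c5 is down to just 2 ⇒ r4c5=2.
Step 44. [r2c1∈{8}] r2c1 has the single candidate 8 ⇒ r2c1=8.
Step 45. [r2c2∈{6}] r2c2 has the single candidate 6. So r2c2=6.
Step 46. [r3c8∈{8}] r3c8 is down to just 8 ⇒ r3c8=8.
Step 47. [r9c9∈{7}] nothing but 7 survives at r9c9 ⇒ r9c9=7.

Answer: 1 7 5 8 3 6 2 9 4 / 8 6 9 1 4 2 7 5 3 / 2 3 4 9 7 5 1 8 6 / 6 8 3 5 2 4 9 7 1 / 5 1 2 7 9 3 4 6 8 / 9 4 7 6 8 1 3 2 5 / 3 2 8 4 5 7 6 1 9 / 7 5 1 3 6 9 8 4 2 / 4 9 6 2 1 8 5 3 7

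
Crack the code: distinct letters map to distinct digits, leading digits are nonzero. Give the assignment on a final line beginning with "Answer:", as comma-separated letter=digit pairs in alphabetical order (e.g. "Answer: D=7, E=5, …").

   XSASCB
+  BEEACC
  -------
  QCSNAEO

Step 1. [col 1: B + C ≡ O (mod 10)] column 1 (B + C ≡ O (mod 10), carry-in 0) doesn't pin C yet; pick C=4 and continue. So C=4.
Step 2. [col 1: B + C ≡ O (mod 10)] O=2 is one option consistent with column 1 (B + C ≡ O (mod 10), carry-in 0) — take it. So O=2.
Step 3. [col 1: B + C ≡ O (mod 10)] from column 1 (C=4, O=2, carry-in 0, digits 2,4 already taken and all letters distinct): B must equal 8. So B=8.
Step 4. [Q] Q is the leading digit of a 7-digit sum of two 6-digit numbers; the final carry is exactly 1, so Q=1.
Step 5. [col 2: C + C ≡ E (mod 10)] column 2: given C=4, carry-in 1, and digits 1,2,4,8 already taken and all letters distinct, C+C≡E (mod 10) forces E=9, so E=9.
Step 6. [col 3: S + A ≡ A (mod 10)] from column 3 (nothing yet, carry-in 0, digits 1,2,4,8,9 already taken and all letters distinct): S must equal 0 ⇒ S=0.
Step 7. [col 3: S + A ≡ A (mod 10)] no forcing yet in column 3 (carry-in 0); A=7 is free and consistent — try it. So A=7.
Step 8. [col 4: A + E ≡ N (mod 10)] in column 4 we have A+E≡N with carry-in 0; given A=7, E=9 and digits 0,1,2,4,7,8,9 already taken and all letters distinct, that pins N to 6, so N=6.
Step 9. [col 6: X + B ≡ C (mod 10)] column 6 reads X+B+carry(1)=C with B=8, C=4; with digits 0,1,2,4,6,7,8,9 already taken and all letters distinct, the only value for X is 5 ⇒ X=5.

Answer: A=7, B=8, C=4, E=9, N=6, O=2, Q=1, S=0, X=5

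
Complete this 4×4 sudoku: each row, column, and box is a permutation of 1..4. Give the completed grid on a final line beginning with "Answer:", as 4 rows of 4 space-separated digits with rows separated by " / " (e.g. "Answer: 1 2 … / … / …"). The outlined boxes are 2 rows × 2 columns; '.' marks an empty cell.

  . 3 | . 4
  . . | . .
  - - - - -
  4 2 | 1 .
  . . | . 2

Step 1. [r1c1∈{1,2}] row 1 places 1 nowhere but r1c1. So r1c1=1.
Step 2. [r3c4∈{3}] r3c4's peers cover all but 3, so r3c4=3.
Step 3. [r2c3∈{2,3}] in row 2, 3 fits only at r2c3, so r2c3=3.
Step 4. [r4c2∈{1}] nothing but 1 survives at r4c2 ⇒ r4c2=1.
Step 5. [r2c4∈{1}] only 1 remains possible at r2c4. So r2c4=1.
Step 6. [r1c3∈{2}] r1c3 has the single candidate 2. So r1c3=2.
Step 7. [r2c2∈{4}] r2c2 has the single candidate 4 ⇒ r2c2=4.
Step 8. [r4c1∈{3}] only 3 remains possible at r4c1 ⇒ r4c1=3.
Step 9. [r4c3∈{4}] r4c3 is down to just 4. So r4c3=4.
Step 10. [r2c1∈{2}] r2c1 has the single candidate 2 ⇒ r2c1=2.

Answer: 1 3 2 4 / 2 4 3 1 / 4 2 1 3 / 3 1 4 2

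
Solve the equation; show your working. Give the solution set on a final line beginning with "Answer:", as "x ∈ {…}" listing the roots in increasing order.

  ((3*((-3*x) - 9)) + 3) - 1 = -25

Step 1. [((3*((-3*x) - 9)) + 3) - 1 = -25] -1 is outermost — add 1 both sides ⇒ sub: (3*((-3*x) - 9)) + 3 = -24.
Step 2. [(3*((-3*x) - 9)) + 3 = -24] +3 is outermost — subtract 3 both sides ⇒ sub: 3*((-3*x) - 9) = -27.
Step 3. [3*((-3*x) - 9) = -27] LHS = 3·(…); ÷3 both sides, so div: (-3*x) - 9 = -9.
Step 4. [(-3*x) - 9 = -9] -3 divides every term; factor it out ⇒ factor: x + 3 = 3.
Step 5. [x + 3 = 3] subtract 3: x sits inside (… + 3) ⇒ sub: x = 0.

Answer: x ∈ {0}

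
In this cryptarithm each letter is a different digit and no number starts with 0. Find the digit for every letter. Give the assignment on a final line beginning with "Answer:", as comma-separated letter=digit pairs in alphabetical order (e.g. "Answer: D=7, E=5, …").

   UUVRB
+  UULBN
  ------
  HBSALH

Step 1. [col 1: B + N ≡ H (mod 10)] no forcing yet in column 1 (carry-in 0); H=1 is free and consistent — try it. So H=1.
Step 2. [col 1: B + N ≡ H (mod 10)] several values work for N in column 1 (B + N ≡ H (mod 10), carry-in 0); try N=8. So N=8.
Step 3. [col 1: B + N ≡ H (mod 10)] from column 1 (N=8, H=1, carry-in 0, digits 1,8 already taken and all letters distinct): B must equal 3, so B=3.
Step 4. [col 2: R + B ≡ L (mod 10)] column 2 (R + B ≡ L (mod 10), carry-in 1) doesn't pin R yet; pick R=0 and continue ⇒ R=0.
Step 5. [col 2: R + B ≡ L (mod 10)] column 2: given R=0, B=3, carry-in 1, and digits 0,1,3,8 already taken and all letters distinct, R+B≡L (mod 10) forces L=4. So L=4.
Step 6. [col 3: V + L ≡ A (mod 10)] V=5 is one option consistent with column 3 (V + L ≡ A (mod 10), carry-in 0) — take it. So V=5.
Step 7. [col 3: V + L ≡ A (mod 10)] column 3: given V=5, L=4, carry-in 0, and digits 0,1,3,4,5,8 already taken and all letters distinct, V+L≡A (mod 10) forces A=9, so A=9.
Step 8. [col 4: U + U ≡ S (mod 10)] from column 4 (nothing yet, carry-in 0, digits 0,1,3,4,5,8,9 already taken and all letters distinct): U must equal 6 ⇒ U=6.
Step 9. [col 4: U + U ≡ S (mod 10)] in column 4 we have U+U≡S with carry-in 0; given U=6 and digits 0,1,3,4,5,6,8,9 already taken and all letters distinct, that pins S to 2, so S=2.

Answer: A=9, B=3, H=1, L=4, N=8, R=0, S=2, U=6, V=5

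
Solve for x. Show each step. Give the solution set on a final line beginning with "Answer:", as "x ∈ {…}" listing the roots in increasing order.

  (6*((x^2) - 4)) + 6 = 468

Step 1. [(6*((x^2) - 4)) + 6 = 468] subtract 6: x sits inside (… + 6) ⇒ sub: 6*((x^2) - 4) = 462.
Step 2. [6*((x^2) - 4) = 462] 6·(inner) — divide through by 6, so div: (x^2) - 4 = 77.
Step 3. [(x^2) - 4 = 77] peel the -4: add 4 from each side. So sub: x^2 = 81.
Step 4. [x^2 = 81] LHS squared, RHS 81 ≥ 0: apply √ (±), so sqrt: x = 9 or -9.

Answer: x ∈ {-9, 9}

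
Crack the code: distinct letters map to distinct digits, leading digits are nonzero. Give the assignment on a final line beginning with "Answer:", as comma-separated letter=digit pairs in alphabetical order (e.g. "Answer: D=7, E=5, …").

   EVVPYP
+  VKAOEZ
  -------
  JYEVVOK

Step 1. [J] the sum has 7 digits but both addends have 6; that extra leading digit J is the final carry, namely 1 ⇒ J=1.
Step 2. [col 1: P + Z ≡ K (mod 10)] column 1 (P + Z ≡ K (mod 10), carry-in 0) doesn't pin P yet; pick P=4 and continue, so P=4.
Step 3. [col 1: P + Z ≡ K (mod 10)] several values work for K in column 1 (P + Z ≡ K (mod 10), carry-in 0); try K=9. So K=9.
Step 4. [col 1: P + Z ≡ K (mod 10)] in column 1 we have P+Z≡K with carry-in 0; given P=4, K=9 and digits 1,4,9 already taken and all letters distinct, that pins Z to 5. So Z=5.
Step 5. [col 2: Y + E ≡ O (mod 10)] no forcing yet in column 2 (carry-in 0); O=3 is free and consistent — try it ⇒ O=3.
Step 6. [col 2: Y + E ≡ O (mod 10)] several values work for Y in column 2 (Y + E ≡ O (mod 10), carry-in 0); try Y=6, so Y=6.
Step 7. [col 2: Y + E ≡ O (mod 10)] column 2 reads Y+E+carry(0)=O with Y=6, O=3; with digits 1,3,4,5,6,9 already taken and all letters distinct, the only value for E is 7. So E=7.
Step 8. [col 3: P + O ≡ V (mod 10)] column 3 reads P+O+carry(1)=V with P=4, O=3; with digits 1,3,4,5,6,7,9 already taken and all letters distinct, the only value for V is 8, so V=8.
Step 9. [col 4: V + A ≡ V (mod 10)] from column 4 (V=8, carry-in 0, digits 1,3,4,5,6,7,8,9 already taken and all letters distinct): A must equal 0 ⇒ A=0.

Answer: A=0, E=7, J=1, K=9, O=3, P=4, V=8, Y=6, Z=5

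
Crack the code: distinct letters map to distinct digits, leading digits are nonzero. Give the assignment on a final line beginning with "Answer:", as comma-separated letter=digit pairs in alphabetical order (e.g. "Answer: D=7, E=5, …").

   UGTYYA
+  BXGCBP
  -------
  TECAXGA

Step 1. [col 1: A + P ≡ A (mod 10)] in column 1 we have A+P≡A with carry-in 0; given nothing yet and all letters distinct, none taken yet, that pins P to 0 ⇒ P=0.
Step 2. [col 1: A + P ≡ A (mod 10)] A=9 is one option consistent with column 1 (A + P ≡ A (mod 10), carry-in 0) — take it ⇒ A=9.
Step 3. [T] T is the leading digit of a 7-digit sum of two 6-digit numbers; the final carry is exactly 1, so T=1.
Step 4. [col 2: Y + B ≡ G (mod 10)] G=8 is one option consistent with column 2 (Y + B ≡ G (mod 10), carry-in 0) — take it. So G=8.
Step 5. [col 2: Y + B ≡ G (mod 10)] column 2 (Y + B ≡ G (mod 10), carry-in 0) doesn't pin B yet; pick B=6 and continue. So B=6.
Step 6. [col 2: Y + B ≡ G (mod 10)] column 2 reads Y+B+carry(0)=G with B=6, G=8; with digits 0,1,6,8,9 already taken and all letters distinct, the only value for Y is 2. So Y=2.
Step 7. [col 3: Y + C ≡ X (mod 10)] column 3 (Y + C ≡ X (mod 10), carry-in 0) doesn't pin X yet; pick X=5 and continue. So X=5.
Step 8. [col 3: Y + C ≡ X (mod 10)] from column 3 (Y=2, X=5, carry-in 0, digits 0,1,2,5,6,8,9 already taken and all letters distinct): C must equal 3. So C=3.
Step 9. [col 6: U + B ≡ E (mod 10)] column 6 reads U+B+carry(1)=E with B=6; with digits 0,1,2,3,5,6,8,9 already taken and all letters distinct, the only value for E is 4. So E=4.
Step 10. [col 6: U + B ≡ E (mod 10)] in column 6 we have U+B≡E with carry-in 1; given B=6, E=4 and digits 0,1,2,3,4,5,6,8,9 already taken and all letters distinct, that pins U to 7 ⇒ U=7.

Answer: A=9, B=6, C=3, E=4, G=8, P=0, T=1, U=7, X=5, Y=2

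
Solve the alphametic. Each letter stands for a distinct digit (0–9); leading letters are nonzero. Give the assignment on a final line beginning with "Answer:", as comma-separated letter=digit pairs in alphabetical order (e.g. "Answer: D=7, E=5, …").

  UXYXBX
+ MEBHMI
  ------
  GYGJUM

Step 1. [col 1: X + I ≡ M (mod 10)] no forcing yet in column 1 (carry-in 0); I=1 is free and consistent — try it ⇒ I=1.
Step 2. [col 1: X + I ≡ M (mod 10)] several values work for X in column 1 (X + I ≡ M (mod 10), carry-in 0); try X=4 ⇒ X=4.
Step 3. [col 1: X + I ≡ M (mod 10)] in column 1 we have X+I≡M with carry-in 0; given X=4, I=1 and digits 1,4 already taken and all letters distinct, that pins M to 5. So M=5.
Step 4. [col 2: B + M ≡ U (mod 10)] no forcing yet in column 2 (carry-in 0); B=8 is free and consistent — try it. So B=8.
Step 5. [col 2: B + M ≡ U (mod 10)] column 2: given B=8, M=5, carry-in 0, and digits 1,4,5,8 already taken and all letters distinct, B+M≡U (mod 10) forces U=3, so U=3.
Step 6. [col 3: X + H ≡ J (mod 10)] no forcing yet in column 3 (carry-in 1); H=7 is free and consistent — try it. So H=7.
Step 7. [col 3: X + H ≡ J (mod 10)] from column 3 (X=4, H=7, carry-in 1, digits 1,3,4,5,7,8 already taken and all letters distinct): J must equal 2 ⇒ J=2.
Step 8. [col 4: Y + B ≡ G (mod 10)] column 4: given B=8, carry-in 1, and digits 1,2,3,4,5,7,8 already taken and all letters distinct, Y+B≡G (mod 10) forces G=9, so G=9.
Step 9. [col 4: Y + B ≡ G (mod 10)] column 4: given B=8, G=9, carry-in 1, and digits 1,2,3,4,5,7,8,9 already taken and all letters distinct, Y+B≡G (mod 10) forces Y=0 ⇒ Y=0.
Step 10. [col 5: X + E ≡ Y (mod 10)] in column 5 we have X+E≡Y with carry-in 0; given X=4, Y=0 and digits 0,1,2,3,4,5,7,8,9 already taken and all letters distinct, that pins E to 6 ⇒ E=6.

Answer: B=8, E=6, G=9, H=7, I=1, J=2, M=5, U=3, X=4, Y=0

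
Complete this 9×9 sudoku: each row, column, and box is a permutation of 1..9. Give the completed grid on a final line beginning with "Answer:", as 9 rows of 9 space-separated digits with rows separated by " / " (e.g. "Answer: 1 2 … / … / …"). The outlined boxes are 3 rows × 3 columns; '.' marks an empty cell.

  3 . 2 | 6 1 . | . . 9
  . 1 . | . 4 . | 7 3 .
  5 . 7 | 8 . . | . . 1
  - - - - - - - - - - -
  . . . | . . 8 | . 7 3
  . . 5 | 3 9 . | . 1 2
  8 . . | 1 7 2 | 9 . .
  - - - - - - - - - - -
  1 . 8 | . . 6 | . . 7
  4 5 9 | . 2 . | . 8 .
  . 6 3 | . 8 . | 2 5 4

Step 1. [r1c8∈{4}] r1c8's peers cover all but 4, so r1c8=4.
Step 2. [r6c8∈{6}] r6c8 has the single candidate 6, so r6c8=6.
Step 3. [r6c3∈{4}] r6c3 is down to just 4, so r6c3=4.
Step 4. [r5c1∈{6,7}] across row 5, 6 lands solely at r5c1, so r5c1=6.
Step 5. [r2c1∈{9}] nothing but 9 survives at r2c1 ⇒ r2c1=9.
Step 6. [r8c7∈{1,3,6}] r8c7 is the only open cell in col 7 admitting 1, so r8c7=1.
Step 7. [r8c4∈{7}] only 7 remains possible at r8c4 ⇒ r8c4=7.
Step 8. [r7c4∈{4,5,9}] in row 7, 4 fits only at r7c4, so r7c4=4.
Step 9. [r4c4∈{5}] r4c4 is down to just 5, so r4c4=5.
Step 10. [r2c9∈{5,6,8}] in row 2, 8 fits only at r2c9, so r2c9=8.
Step 11. [r3c6∈{3,9}] r3c6 is the only open cell in row 3 admitting 9 ⇒ r3c6=9.
Step 12. [r5c6∈{4}] r5c6's peers cover all but 4. So r5c6=4.
Step 13. [r8c6∈{3}] only 3 remains possible at r8c6. So r8c6=3.
Step 14. [r2c6∈{5}] r2c6 has the single candidate 5 ⇒ r2c6=5.
Step 15. [r7c2∈{2}] r7c2 has the single candidate 2 ⇒ r7c2=2.
Step 16. [r1c6∈{7}] only 7 remains possible at r1c6, so r1c6=7.
Step 17. [r4c2∈{9}] r4c2 is down to just 9 ⇒ r4c2=9.
Step 18. [r3c7∈{6}] nothing but 6 survives at r3c7 ⇒ r3c7=6.
Step 19. [r1c2∈{8}] r1c2 is down to just 8 ⇒ r1c2=8.
Step 20. [r7c5∈{5}] r7c5 is down to just 5, so r7c5=5.
Step 21. [r6c2∈{3}] r6c2 has the single candidate 3 ⇒ r6c2=3.
Step 22. [r2c3∈{6}] nothing but 6 survives at r2c3. So r2c3=6.
Step 23. [r3c2∈{4}] r3c2's peers cover all but 4 ⇒ r3c2=4.
Step 24. [r5c7∈{8}] r5c7 has the single candidate 8. So r5c7=8.
Step 25. [r1c7∈{5}] nothing but 5 survives at r1c7 ⇒ r1c7=5.
Step 26. [r2c4∈{2}] r2c4 has the single candidate 2. So r2c4=2.
Step 27. [r4c5∈{6}] r4c5's peers cover all but 6 ⇒ r4c5=6.
Step 28. [r4c3∈{1}] r4c3 has the single candidate 1 ⇒ r4c3=1.
Step 29. [r8c9∈{6}] only 6 remains possible at r8c9 ⇒ r8c9=6.
Step 30. [r7c8∈{9}] nothing but 9 survives at r7c8, so r7c8=9.
Step 31. [r3c8∈{2}] nothing but 2 survives at r3c8. So r3c8=2.
Step 32. [r9c6∈{1}] r9c6 is down to just 1. So r9c6=1.
Step 33. [r3c5∈{3}] only 3 remains possible at r3c5. So r3c5=3.
Step 34. [r5c2∈{7}] only 7 remains possible at r5c2, so r5c2=7.
Step 35. [r9c1∈{7}] r9c1's peers cover all but 7, so r9c1=7.
Step 36. [r6c9∈{5}] nothing but 5 survives at r6c9 ⇒ r6c9=5.
Step 37. [r4c7∈{4}] only 4 remains possible at r4c7, so r4c7=4.
Step 38. [r9c4∈{9}] only 9 remains possible at r9c4, so r9c4=9.
Step 39. [r4c1∈{2}] only 2 remains possible at r4c1 ⇒ r4c1=2.
Step 40. [r7c7∈{3}] r7c7's peers cover all but 3, so r7c7=3.

Answer: 3 8 2 6 1 7 5 4 9 / 9 1 6 2 4 5 7 3 8 / 5 4 7 8 3 9 6 2 1 / 2 9 1 5 6 8 4 7 3 / 6 7 5 3 9 4 8 1 2 / 8 3 4 1 7 2 9 6 5 / 1 2 8 4 5 6 3 9 7 / 4 5 9 7 2 3 1 8 6 / 7 6 3 9 8 1 2 5 4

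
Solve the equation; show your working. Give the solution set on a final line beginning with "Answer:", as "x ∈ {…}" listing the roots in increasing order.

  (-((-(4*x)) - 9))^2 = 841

Step 1. [(-((-(4*x)) - 9))^2 = 841] LHS squared, RHS 841 ≥ 0: apply √ (±), so sqrt: -((-(4*x)) - 9) = 29 or -29.
Step 2. [-((-(4*x)) - 9) = 29 or -29] LHS negated; negate both sides, so neg: (-(4*x)) - 9 = -29 or 29.
Step 3. [(-(4*x)) - 9 = -29 or 29] peel the -9: add 9 from each side. So sub: -(4*x) = -20 or 38.
Step 4. [-(4*x) = -20 or 38] leading − — multiply by −1. So neg: 4*x = 20 or -38.
Step 5. [4*x = 20 or -38] 4·(inner) — divide through by 4, so div: x = 5 or -19/2.

Answer: x ∈ {-19/2, 5}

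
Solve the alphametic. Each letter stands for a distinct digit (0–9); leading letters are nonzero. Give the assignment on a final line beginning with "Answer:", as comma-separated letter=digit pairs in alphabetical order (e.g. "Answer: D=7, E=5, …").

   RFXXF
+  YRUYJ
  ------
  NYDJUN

Step 1. [col 1: F + J ≡ N (mod 10)] N=1 is one option consistent with column 1 (F + J ≡ N (mod 10), carry-in 0) — take it. So N=1.
Step 2. [col 1: F + J ≡ N (mod 10)] no forcing yet in column 1 (carry-in 0); F=5 is free and consistent — try it, so F=5.
Step 3. [col 1: F + J ≡ N (mod 10)] column 1: given F=5, N=1, carry-in 0, and digits 1,5 already taken and all letters distinct, F+J≡N (mod 10) forces J=6. So J=6.
Step 4. [col 2: X + Y ≡ U (mod 10)] no forcing yet in column 2 (carry-in 1); X=3 is free and consistent — try it. So X=3.
Step 5. [col 2: X + Y ≡ U (mod 10)] Y=8 is one option consistent with column 2 (X + Y ≡ U (mod 10), carry-in 1) — take it ⇒ Y=8.
Step 6. [col 2: X + Y ≡ U (mod 10)] in column 2 we have X+Y≡U with carry-in 1; given X=3, Y=8 and digits 1,3,5,6,8 already taken and all letters distinct, that pins U to 2. So U=2.
Step 7. [col 4: F + R ≡ D (mod 10)] column 4 (F + R ≡ D (mod 10), carry-in 0) doesn't pin R yet; pick R=9 and continue. So R=9.
Step 8. [col 4: F + R ≡ D (mod 10)] column 4: given F=5, R=9, carry-in 0, and digits 1,2,3,5,6,8,9 already taken and all letters distinct, F+R≡D (mod 10) forces D=4. So D=4.

Answer: D=4, F=5, J=6, N=1, R=9, U=2, X=3, Y=8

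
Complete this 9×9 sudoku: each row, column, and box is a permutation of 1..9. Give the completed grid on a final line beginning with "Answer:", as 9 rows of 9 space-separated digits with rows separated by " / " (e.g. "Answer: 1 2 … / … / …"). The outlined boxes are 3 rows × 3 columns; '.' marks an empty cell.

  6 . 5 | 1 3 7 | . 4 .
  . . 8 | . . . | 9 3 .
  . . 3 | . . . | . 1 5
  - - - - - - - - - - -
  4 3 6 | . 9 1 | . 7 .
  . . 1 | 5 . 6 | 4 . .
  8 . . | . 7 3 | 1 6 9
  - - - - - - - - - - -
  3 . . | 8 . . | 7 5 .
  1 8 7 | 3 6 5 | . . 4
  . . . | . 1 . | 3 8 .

Step 1. [r5c8∈{2}] r5c8 has the single candidate 2, so r5c8=2.
Step 2. [r1c2∈{2,9}] in row 1, 9 fits only at r1c2, so r1c2=9.
Step 3. [r3c6∈{2,4,8,9}] col 6 places 8 nowhere but r3c6 ⇒ r3c6=8.
Step 4. [r3c4∈{2,4,6,9}] 9 has one home in row 3: r3c4. So r3c4=9.
Step 5. [r2c9∈{2,6,7}] in col 9, 7 fits only at r2c9, so r2c9=7.
Step 6. [r2c1∈{2}] only 2 remains possible at r2c1. So r2c1=2.
Step 7. [r2c6∈{4}] r2c6's peers cover all but 4 ⇒ r2c6=4.
Step 8. [r8c7∈{2}] r8c7's peers cover all but 2, so r8c7=2.
Step 9. [r6c3∈{2}] r6c3 is down to just 2. So r6c3=2.
Step 10. [r7c5∈{2,4}] across col 5, 4 lands solely at r7c5. So r7c5=4.
Step 11. [r7c3∈{9}] r7c3 has the single candidate 9 ⇒ r7c3=9.
Step 12. [r4c9∈{8}] r4c9's peers cover all but 8, so r4c9=8.
Step 13. [r7c6∈{2}] r7c6 has the single candidate 2 ⇒ r7c6=2.
Step 14. [r9c2∈{2,4,5,6}] in row 9, 2 fits only at r9c2 ⇒ r9c2=2.
Step 15. [r5c2∈{7}] r5c2 has the single candidate 7 ⇒ r5c2=7.
Step 16. [r7c9∈{1,6}] row 7 places 1 nowhere but r7c9, so r7c9=1.
Step 17. [r9c3∈{4}] r9c3's peers cover all but 4. So r9c3=4.
Step 18. [r3c1∈{7}] nothing but 7 survives at r3c1 ⇒ r3c1=7.
Step 19. [r9c6∈{9}] nothing but 9 survives at r9c6, so r9c6=9.
Step 20. [r9c4∈{7}] r9c4's peers cover all but 7. So r9c4=7.
Step 21. [r4c4∈{2}] r4c4's peers cover all but 2. So r4c4=2.
Step 22. [r7c2∈{6}] r7c2's peers cover all but 6 ⇒ r7c2=6.
Step 23. [r5c1∈{9}] only 9 remains possible at r5c1. So r5c1=9.
Step 24. [r5c5∈{8}] r5c5 has the single candidate 8. So r5c5=8.
Step 25. [r5c9∈{3}] r5c9 is down to just 3, so r5c9=3.
Step 26. [r3c2∈{4}] only 4 remains possible at r3c2. So r3c2=4.
Step 27. [r1c9∈{2}] only 2 remains possible at r1c9. So r1c9=2.
Step 28. [r3c7∈{6}] nothing but 6 survives at r3c7 ⇒ r3c7=6.
Step 29. [r6c2∈{5}] r6c2 has the single candidate 5. So r6c2=5.
Step 30. [r2c5∈{5}] r2c5 is down to just 5. So r2c5=5.
Step 31. [r3c5∈{2}] only 2 remains possible at r3c5, so r3c5=2.
Step 32. [r1c7∈{8}] r1c7 has the single candidate 8 ⇒ r1c7=8.
Step 33. [r4c7∈{5}] r4c7 has the single candidate 5, so r4c7=5.
Step 34. [r9c9∈{6}] nothing but 6 survives at r9c9, so r9c9=6.
Step 35. [r2c4∈{6}] only 6 remains possible at r2c4 ⇒ r2c4=6.
Step 36. [r8c8∈{9}] nothing but 9 survives at r8c8. So r8c8=9.
Step 37. [r6c4∈{4}] nothing but 4 survives at r6c4. So r6c4=4.
Step 38. [r2c2∈{1}] r2c2 has the single candidate 1. So r2c2=1.
Step 39. [r9c1∈{5}] r9c1 is down to just 5 ⇒ r9c1=5.

Answer: 6 9 5 1 3 7 8 4 2 / 2 1 8 6 5 4 9 3 7 / 7 4 3 9 2 8 6 1 5 / 4 3 6 2 9 1 5 7 8 / 9 7 1 5 8 6 4 2 3 / 8 5 2 4 7 3 1 6 9 / 3 6 9 8 4 2 7 5 1 / 1 8 7 3 6 5 2 9 4 / 5 2 4 7 1 9 3 8 6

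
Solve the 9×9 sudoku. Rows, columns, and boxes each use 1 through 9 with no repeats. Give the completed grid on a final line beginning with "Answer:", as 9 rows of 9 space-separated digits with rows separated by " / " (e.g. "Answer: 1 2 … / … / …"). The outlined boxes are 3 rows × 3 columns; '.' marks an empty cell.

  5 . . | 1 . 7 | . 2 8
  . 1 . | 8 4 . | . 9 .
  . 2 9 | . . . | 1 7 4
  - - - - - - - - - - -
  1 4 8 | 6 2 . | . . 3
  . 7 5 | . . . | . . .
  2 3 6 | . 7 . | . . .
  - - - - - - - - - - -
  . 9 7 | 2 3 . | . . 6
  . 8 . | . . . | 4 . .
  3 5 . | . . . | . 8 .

Step 1. [r7c7∈{5}] r7c7 has the single candidate 5, so r7c7=5.
Step 2. [r7c8∈{1}] nothing but 1 survives at r7c8, so r7c8=1.
Step 3. [r5c5∈{1,8,9}] in col 5, 8 fits only at r5c5 ⇒ r5c5=8.
Step 4. [r1c2∈{6}] r1c2's peers cover all but 6. So r1c2=6.
Step 5. [r5c1∈{9}] nothing but 9 survives at r5c1, so r5c1=9.
Step 6. [r2c6∈{2,3,5,6}] across row 2, 2 lands solely at r2c6. So r2c6=2.
Step 7. [r4c8∈{5}] r4c8's peers cover all but 5. So r4c8=5.
Step 8. [r4c6∈{9}] only 9 remains possible at r4c6 ⇒ r4c6=9.
Step 9. [r6c8∈{4}] r6c8's peers cover all but 4, so r6c8=4.
Step 10. [r6c4∈{5}] r6c4's peers cover all but 5, so r6c4=5.
Step 11. [r6c6∈{1}] r6c6's peers cover all but 1 ⇒ r6c6=1.
Step 12. [r6c9∈{9}] r6c9 is down to just 9. So r6c9=9.
Step 13. [r9c7∈{2,7,9}] r9c7 is the only open cell in col 7 admitting 9. So r9c7=9.
Step 14. [r1c7∈{3}] only 3 remains possible at r1c7 ⇒ r1c7=3.
Step 15. [r3c4∈{3}] r3c4 has the single candidate 3. So r3c4=3.
Step 16. [r5c4∈{4}] only 4 remains possible at r5c4. So r5c4=4.
Step 17. [r8c4∈{7,9}] 9 has one home in col 4: r8c4, so r8c4=9.
Step 18. [r8c9∈{2,7}] 7 has one home in row 8: r8c9, so r8c9=7.
Step 19. [r8c3∈{1,2}] row 8 places 2 nowhere but r8c3 ⇒ r8c3=2.
Step 20. [r8c5∈{1,5,6}] row 8 places 1 nowhere but r8c5 ⇒ r8c5=1.
Step 21. [r9c5∈{6}] r9c5 is down to just 6. So r9c5=6.
Step 22. [r5c7∈{2,6}] r5c7 is the only open cell in col 7 admitting 2, so r5c7=2.
Step 23. [r7c1∈{4}] r7c1 is down to just 4, so r7c1=4.
Step 24. [r8c6∈{5}] only 5 remains possible at r8c6. So r8c6=5.
Step 25. [r1c3∈{4}] nothing but 4 survives at r1c3. So r1c3=4.
Step 26. [r9c6∈{4}] r9c6's peers cover all but 4. So r9c6=4.
Step 27. [r5c6∈{3}] r5c6 is down to just 3. So r5c6=3.
Step 28. [r5c8∈{6}] only 6 remains possible at r5c8, so r5c8=6.
Step 29. [r5c9∈{1}] r5c9 is down to just 1. So r5c9=1.
Step 30. [r2c9∈{5}] nothing but 5 survives at r2c9. So r2c9=5.
Step 31. [r6c7∈{8}] nothing but 8 survives at r6c7. So r6c7=8.
Step 32. [r8c8∈{3}] r8c8 has the single candidate 3 ⇒ r8c8=3.
Step 33. [r3c5∈{5}] r3c5's peers cover all but 5, so r3c5=5.
Step 34. [r2c3∈{3}] nothing but 3 survives at r2c3. So r2c3=3.
Step 35. [r3c1∈{8}] nothing but 8 survives at r3c1 ⇒ r3c1=8.
Step 36. [r3c6∈{6}] only 6 remains possible at r3c6 ⇒ r3c6=6.
Step 37. [r9c9∈{2}] r9c9 is down to just 2 ⇒ r9c9=2.
Step 38. [r4c7∈{7}] only 7 remains possible at r4c7 ⇒ r4c7=7.
Step 39. [r2c1∈{7}] r2c1 is down to just 7 ⇒ r2c1=7.
Step 40. [r8c1∈{6}] only 6 remains possible at r8c1, so r8c1=6.
Step 41. [r1c5∈{9}] nothing but 9 survives at r1c5 ⇒ r1c5=9.
Step 42. [r2c7∈{6}] r2c7 is down to just 6, so r2c7=6.
Step 43. [r9c4∈{7}] nothing but 7 survives at r9c4, so r9c4=7.
Step 44. [r9c3∈{1}] r9c3 is down to just 1 ⇒ r9c3=1.
Step 45. [r7c6∈{8}] r7c6 has the single candidate 8 ⇒ r7c6=8.

Answer: 5 6 4 1 9 7 3 2 8 / 7 1 3 8 4 2 6 9 5 / 8 2 9 3 5 6 1 7 4 / 1 4 8 6 2 9 7 5 3 / 9 7 5 4 8 3 2 6 1 / 2 3 6 5 7 1 8 4 9 / 4 9 7 2 3 8 5 1 6 / 6 8 2 9 1 5 4 3 7 / 3 5 1 7 6 4 9 8 2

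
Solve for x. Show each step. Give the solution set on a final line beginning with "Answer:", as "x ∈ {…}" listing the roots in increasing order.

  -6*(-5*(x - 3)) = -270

Step 1. [-6*(-5*(x - 3)) = -270] LHS = -6·(…); ÷-6 both sides. So div: -5*(x - 3) = 45.
Step 2. [-5*(x - 3) = 45] -5·(inner) — divide through by -5. So div: x - 3 = -9.
Step 3. [x - 3 = -9] add 3: x sits inside (… - 3). So sub: x = -6.

Answer: x ∈ {-6}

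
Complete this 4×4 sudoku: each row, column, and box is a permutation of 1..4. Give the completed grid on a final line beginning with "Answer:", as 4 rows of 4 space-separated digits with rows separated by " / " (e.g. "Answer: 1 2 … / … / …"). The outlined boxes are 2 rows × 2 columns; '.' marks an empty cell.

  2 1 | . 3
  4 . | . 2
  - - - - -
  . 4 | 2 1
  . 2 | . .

Step 1. [r4c3∈{3,4}] col 3 places 3 nowhere but r4c3 ⇒ r4c3=3.
Step 2. [r4c1∈{1}] r4c1 is down to just 1, so r4c1=1.
Step 3. [r2c3∈{1}] only 1 remains possible at r2c3, so r2c3=1.
Step 4. [r3c1∈{3}] only 3 remains possible at r3c1 ⇒ r3c1=3.
Step 5. [r2c2∈{3}] r2c2's peers cover all but 3, so r2c2=3.
Step 6. [r4c4∈{4}] only 4 remains possible at r4c4 ⇒ r4c4=4.
Step 7. [r1c3∈{4}] nothing but 4 survives at r1c3, so r1c3=4.

Answer: 2 1 4 3 / 4 3 1 2 / 3 4 2 1 / 1 2 3 4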